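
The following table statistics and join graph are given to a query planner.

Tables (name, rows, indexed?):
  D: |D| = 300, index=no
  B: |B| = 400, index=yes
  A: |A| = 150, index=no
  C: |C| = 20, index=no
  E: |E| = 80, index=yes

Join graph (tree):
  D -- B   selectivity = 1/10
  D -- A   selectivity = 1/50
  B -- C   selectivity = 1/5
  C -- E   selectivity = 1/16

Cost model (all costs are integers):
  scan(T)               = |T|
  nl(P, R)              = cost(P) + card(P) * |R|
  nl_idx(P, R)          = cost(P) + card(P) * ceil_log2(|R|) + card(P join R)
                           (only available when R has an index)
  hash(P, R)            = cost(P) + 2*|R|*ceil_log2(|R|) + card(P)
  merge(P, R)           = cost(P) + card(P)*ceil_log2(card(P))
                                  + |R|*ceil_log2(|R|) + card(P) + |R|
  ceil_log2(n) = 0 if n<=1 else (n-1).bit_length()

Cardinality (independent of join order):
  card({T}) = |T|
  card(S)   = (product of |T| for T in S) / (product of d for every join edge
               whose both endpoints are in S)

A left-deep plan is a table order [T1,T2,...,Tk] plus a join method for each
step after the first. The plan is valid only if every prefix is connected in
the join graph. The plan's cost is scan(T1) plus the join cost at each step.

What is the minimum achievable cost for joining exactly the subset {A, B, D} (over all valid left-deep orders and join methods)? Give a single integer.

Selinger DP over subsets of {A,B,D}:
  {D}: scan cost=300, card=300
  {B}: scan cost=400, card=400
  {A}: scan cost=150, card=150
  {BD}: card=12000; try (D,hash)→6200, (B,merge)→7300, (D,merge)→7400, (B,hash)→7800, (B,nl_idx)→15000, (B,nl)→120300 …(+1); best=6200 via (D,hash)
  {AD}: card=900; try (A,hash)→3000, (D,merge)→4500, (A,merge)→4650, (D,hash)→5700, (D,nl)→45150, (A,nl)→45300; best=3000 via (A,hash)
  {ABD}: card=36000; try (B,hash)→11100, (B,merge)→16900, (A,hash)→20600, (B,nl_idx)→47100, (A,merge)→187550, (B,nl)→363000 …(+1); best=11100 via (B,hash)

11100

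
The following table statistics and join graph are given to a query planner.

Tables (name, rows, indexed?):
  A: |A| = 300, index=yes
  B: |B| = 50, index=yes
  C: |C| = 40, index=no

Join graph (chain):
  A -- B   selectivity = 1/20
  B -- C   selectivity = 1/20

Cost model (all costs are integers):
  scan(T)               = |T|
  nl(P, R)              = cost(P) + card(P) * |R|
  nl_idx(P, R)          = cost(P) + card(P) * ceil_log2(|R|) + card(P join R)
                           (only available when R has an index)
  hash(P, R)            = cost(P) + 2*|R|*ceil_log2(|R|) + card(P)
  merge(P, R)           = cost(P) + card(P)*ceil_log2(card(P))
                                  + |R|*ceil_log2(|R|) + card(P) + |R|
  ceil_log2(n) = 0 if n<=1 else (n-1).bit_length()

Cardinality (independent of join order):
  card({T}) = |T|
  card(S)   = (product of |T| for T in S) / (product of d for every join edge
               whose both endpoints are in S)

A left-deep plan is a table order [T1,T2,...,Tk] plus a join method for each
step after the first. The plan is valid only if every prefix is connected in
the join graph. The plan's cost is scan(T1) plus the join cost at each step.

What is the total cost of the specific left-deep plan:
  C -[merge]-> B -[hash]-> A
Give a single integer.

step 1: scan C: cost=40, card=40
step 2: join B via merge
    card(P join B) = 40*50/(20) = 100
    cost = 40 + 40*6 + 50*6 + 40 + 50 = 670
step 3: join A via hash
    card(P join A) = 100*300/(20) = 1500
    cost = 670 + 2*300*9 + 100 = 6170

6170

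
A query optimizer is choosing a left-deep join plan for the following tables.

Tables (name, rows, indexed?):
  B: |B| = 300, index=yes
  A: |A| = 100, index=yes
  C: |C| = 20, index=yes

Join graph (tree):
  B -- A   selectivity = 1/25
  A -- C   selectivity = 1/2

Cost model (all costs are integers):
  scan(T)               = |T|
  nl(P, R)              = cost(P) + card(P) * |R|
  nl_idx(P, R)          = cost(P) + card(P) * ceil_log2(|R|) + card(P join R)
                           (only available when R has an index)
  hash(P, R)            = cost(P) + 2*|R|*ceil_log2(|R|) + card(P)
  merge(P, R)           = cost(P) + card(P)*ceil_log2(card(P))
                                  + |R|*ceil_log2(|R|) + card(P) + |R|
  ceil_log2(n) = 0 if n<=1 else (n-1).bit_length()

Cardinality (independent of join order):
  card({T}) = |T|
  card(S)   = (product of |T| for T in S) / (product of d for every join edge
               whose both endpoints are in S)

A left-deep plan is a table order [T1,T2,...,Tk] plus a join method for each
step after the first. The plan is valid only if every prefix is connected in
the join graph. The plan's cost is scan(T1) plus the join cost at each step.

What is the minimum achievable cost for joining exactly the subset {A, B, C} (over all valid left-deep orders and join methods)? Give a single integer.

Selinger DP over subsets of {A,B,C}:
  {B}: scan cost=300, card=300
  {A}: scan cost=100, card=100
  {C}: scan cost=20, card=20
  {AB}: card=1200; try (A,hash)→2000, (B,nl_idx)→2200, (A,nl_idx)→3600, (B,merge)→3900, (A,merge)→4100, (B,hash)→5600 …(+2); best=2000 via (A,hash)
  {AC}: card=1000; try (C,hash)→400, (A,merge)→940, (C,merge)→1020, (A,nl_idx)→1160, (A,hash)→1440, (C,nl_idx)→1600 …(+2); best=400 via (C,hash)
  {ABC}: card=12000; try (C,hash)→3400, (B,hash)→6800, (B,merge)→14400, (C,merge)→16520, (C,nl_idx)→20000, (B,nl_idx)→21400 …(+2); best=3400 via (C,hash)

3400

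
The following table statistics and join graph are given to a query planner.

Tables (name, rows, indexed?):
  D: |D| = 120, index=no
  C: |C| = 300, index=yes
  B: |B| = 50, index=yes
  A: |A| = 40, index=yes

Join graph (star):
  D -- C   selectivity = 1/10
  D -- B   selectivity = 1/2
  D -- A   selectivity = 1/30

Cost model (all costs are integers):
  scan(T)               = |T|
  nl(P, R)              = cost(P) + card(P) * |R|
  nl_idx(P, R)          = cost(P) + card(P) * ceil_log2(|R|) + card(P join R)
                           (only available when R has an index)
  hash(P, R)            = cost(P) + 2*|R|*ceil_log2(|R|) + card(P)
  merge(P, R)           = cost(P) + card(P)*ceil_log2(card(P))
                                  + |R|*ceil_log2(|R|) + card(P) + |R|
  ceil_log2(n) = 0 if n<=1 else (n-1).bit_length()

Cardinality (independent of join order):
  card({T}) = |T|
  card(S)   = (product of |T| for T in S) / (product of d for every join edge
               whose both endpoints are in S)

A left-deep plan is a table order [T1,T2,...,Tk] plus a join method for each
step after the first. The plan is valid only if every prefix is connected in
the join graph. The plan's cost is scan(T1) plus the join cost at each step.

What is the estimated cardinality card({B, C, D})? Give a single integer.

90000

Tables in S: B(50), C(300), D(120)
Edges inside S: D-C(d=10), D-B(d=2)
numerator = 50 * 300 * 120 = 1800000
denominator = 10 * 2 = 20
card(S) = 1800000 / 20 = 90000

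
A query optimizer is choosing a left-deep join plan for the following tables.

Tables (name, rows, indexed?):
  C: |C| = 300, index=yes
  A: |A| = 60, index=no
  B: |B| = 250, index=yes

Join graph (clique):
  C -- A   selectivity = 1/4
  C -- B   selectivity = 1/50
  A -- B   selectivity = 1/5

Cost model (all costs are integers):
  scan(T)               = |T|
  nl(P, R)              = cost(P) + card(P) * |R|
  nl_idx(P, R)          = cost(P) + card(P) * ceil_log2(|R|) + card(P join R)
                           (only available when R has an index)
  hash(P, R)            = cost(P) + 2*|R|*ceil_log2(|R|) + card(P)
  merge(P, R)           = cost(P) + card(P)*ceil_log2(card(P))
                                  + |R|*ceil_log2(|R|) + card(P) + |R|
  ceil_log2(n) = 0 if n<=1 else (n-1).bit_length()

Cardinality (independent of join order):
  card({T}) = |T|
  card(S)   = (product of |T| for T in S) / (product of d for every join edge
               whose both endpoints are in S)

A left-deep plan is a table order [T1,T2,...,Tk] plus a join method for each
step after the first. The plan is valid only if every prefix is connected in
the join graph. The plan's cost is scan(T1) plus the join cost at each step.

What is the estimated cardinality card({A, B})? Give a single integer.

3000

Tables in S: A(60), B(250)
Edges inside S: A-B(d=5)
numerator = 60 * 250 = 15000
denominator = 5 = 5
card(S) = 15000 / 5 = 3000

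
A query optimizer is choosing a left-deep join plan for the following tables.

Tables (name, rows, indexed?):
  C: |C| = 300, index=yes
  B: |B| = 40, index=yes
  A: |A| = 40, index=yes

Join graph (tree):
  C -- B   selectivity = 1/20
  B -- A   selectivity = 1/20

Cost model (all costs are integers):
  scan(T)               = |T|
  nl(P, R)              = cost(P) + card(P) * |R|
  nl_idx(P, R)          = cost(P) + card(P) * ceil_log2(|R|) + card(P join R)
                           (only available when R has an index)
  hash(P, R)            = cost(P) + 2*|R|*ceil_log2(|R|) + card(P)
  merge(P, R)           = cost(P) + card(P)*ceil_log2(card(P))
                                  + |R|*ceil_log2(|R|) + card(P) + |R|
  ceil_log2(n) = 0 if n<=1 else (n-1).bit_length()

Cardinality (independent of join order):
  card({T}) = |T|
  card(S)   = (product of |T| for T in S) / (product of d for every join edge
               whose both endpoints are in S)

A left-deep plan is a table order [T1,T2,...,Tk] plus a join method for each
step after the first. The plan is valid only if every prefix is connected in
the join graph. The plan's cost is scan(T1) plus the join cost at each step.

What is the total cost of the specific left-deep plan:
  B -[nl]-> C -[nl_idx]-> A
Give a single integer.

16840

step 1: scan B: cost=40, card=40
step 2: join C via nl
    card(P join C) = 40*300/(20) = 600
    cost = 40 + 40*300 = 12040
step 3: join A via nl_idx
    card(P join A) = 600*40/(20) = 1200
    cost = 12040 + 600*6 + 1200 = 16840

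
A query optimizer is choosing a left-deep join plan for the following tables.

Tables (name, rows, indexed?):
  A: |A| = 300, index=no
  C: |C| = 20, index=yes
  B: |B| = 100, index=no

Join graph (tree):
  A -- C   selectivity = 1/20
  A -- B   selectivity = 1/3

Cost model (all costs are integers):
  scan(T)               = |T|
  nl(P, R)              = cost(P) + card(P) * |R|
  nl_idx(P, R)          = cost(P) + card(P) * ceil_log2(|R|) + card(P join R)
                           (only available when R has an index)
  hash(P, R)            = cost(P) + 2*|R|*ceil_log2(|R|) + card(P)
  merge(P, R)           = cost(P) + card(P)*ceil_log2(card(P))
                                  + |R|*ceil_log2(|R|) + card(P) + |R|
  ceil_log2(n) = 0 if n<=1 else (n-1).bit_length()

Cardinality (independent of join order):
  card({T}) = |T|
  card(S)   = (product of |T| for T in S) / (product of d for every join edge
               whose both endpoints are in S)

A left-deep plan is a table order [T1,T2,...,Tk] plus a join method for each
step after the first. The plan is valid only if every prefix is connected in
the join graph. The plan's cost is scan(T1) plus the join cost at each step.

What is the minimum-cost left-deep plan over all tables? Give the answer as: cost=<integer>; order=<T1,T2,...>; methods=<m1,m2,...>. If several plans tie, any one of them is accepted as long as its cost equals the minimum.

cost=2500; order=A,C,B; methods=hash,hash

Selinger DP (subsets sized 1..n):
  {A}: scan cost=300, card=300
  {C}: scan cost=20, card=20
  {B}: scan cost=100, card=100
  {AC}: card=300; try (C,hash)→800, (C,nl_idx)→2100, (A,merge)→3140, (C,merge)→3420, (A,hash)→5440, (A,nl)→6020 …(+1); best=800 via (C,hash)
  {AB}: card=10000; try (B,hash)→2000, (A,merge)→3900, (B,merge)→4100, (A,hash)→5600, (A,nl)→30100, (B,nl)→30300; best=2000 via (B,hash)
  {ABC}: card=10000; try (B,hash)→2500, (B,merge)→4600, (C,hash)→12200, (B,nl)→30800, (C,nl_idx)→62000, (C,merge)→152120 …(+1); best=2500 via (B,hash)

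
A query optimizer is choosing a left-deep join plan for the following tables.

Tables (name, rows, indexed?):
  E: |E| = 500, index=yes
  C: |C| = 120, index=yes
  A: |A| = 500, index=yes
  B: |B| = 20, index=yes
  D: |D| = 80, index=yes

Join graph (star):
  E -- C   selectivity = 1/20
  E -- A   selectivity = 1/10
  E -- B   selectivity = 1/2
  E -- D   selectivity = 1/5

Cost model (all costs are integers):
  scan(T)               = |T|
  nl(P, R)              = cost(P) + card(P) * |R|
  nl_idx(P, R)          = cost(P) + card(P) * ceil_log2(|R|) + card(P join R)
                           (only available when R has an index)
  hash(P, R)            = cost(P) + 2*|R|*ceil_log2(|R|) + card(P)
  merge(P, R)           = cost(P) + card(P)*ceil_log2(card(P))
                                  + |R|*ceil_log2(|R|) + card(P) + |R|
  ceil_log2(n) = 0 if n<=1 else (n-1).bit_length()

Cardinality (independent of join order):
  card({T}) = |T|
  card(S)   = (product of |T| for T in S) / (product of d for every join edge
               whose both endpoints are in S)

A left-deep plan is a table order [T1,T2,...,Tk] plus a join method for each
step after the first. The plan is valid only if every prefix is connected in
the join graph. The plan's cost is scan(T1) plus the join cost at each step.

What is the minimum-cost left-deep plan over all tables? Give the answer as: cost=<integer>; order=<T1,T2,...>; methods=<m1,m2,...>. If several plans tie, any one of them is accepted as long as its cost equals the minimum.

Selinger DP (subsets sized 1..n):
  {E}: scan cost=500, card=500
  {C}: scan cost=120, card=120
  {A}: scan cost=500, card=500
  {B}: scan cost=20, card=20
  {D}: scan cost=80, card=80
  {CE}: card=3000; try (C,hash)→2680, (E,nl_idx)→4200, (E,merge)→6080, (C,merge)→6460, (C,nl_idx)→7000, (E,hash)→9240 …(+2); best=2680 via (C,hash)
  {AE}: card=25000; try (E,hash)→10000, (A,hash)→10000, (E,merge)→10500, (A,merge)→10500, (E,nl_idx)→30000, (A,nl_idx)→30000 …(+2); best=10000 via (E,hash)
  {BE}: card=5000; try (B,hash)→1200, (E,merge)→5140, (E,nl_idx)→5200, (B,merge)→5620, (B,nl_idx)→8000, (E,hash)→9040 …(+2); best=1200 via (B,hash)
  {DE}: card=8000; try (D,hash)→2120, (E,merge)→5720, (D,merge)→6140, (E,nl_idx)→8800, (E,hash)→9160, (D,nl_idx)→12000 …(+2); best=2120 via (D,hash)
  {ACE}: card=150000; try (A,hash)→14680, (C,hash)→36680, (A,merge)→46680, (A,nl_idx)→179680, (C,nl_idx)→335000, (C,merge)→410960 …(+2); best=14680 via (A,hash)
  {BCE}: card=30000; try (B,hash)→5880, (C,hash)→7880, (B,merge)→41800, (B,nl_idx)→47680, (B,nl)→62680, (C,nl_idx)→66200 …(+2); best=5880 via (B,hash)
  {CDE}: card=48000; try (D,hash)→6800, (C,hash)→11800, (D,merge)→42320, (D,nl_idx)→71680, (C,nl_idx)→106120, (C,merge)→115080 …(+2); best=6800 via (D,hash)
  {ABE}: card=250000; try (A,hash)→15200, (B,hash)→35200, (A,merge)→76200, (A,nl_idx)→296200, (B,nl_idx)→385000, (B,merge)→410120 …(+2); best=15200 via (A,hash)
  {ADE}: card=400000; try (A,hash)→19120, (D,hash)→36120, (A,merge)→119120, (D,merge)→410640, (A,nl_idx)→474120, (D,nl_idx)→585000 …(+2); best=19120 via (A,hash)
  {BDE}: card=80000; try (D,hash)→7320, (B,hash)→10320, (D,merge)→71840, (B,merge)→114240, (D,nl_idx)→116200, (B,nl_idx)→122120 …(+2); best=7320 via (D,hash)
  {ABCE}: card=1500000; try (A,hash)→44880, (B,hash)→164880, (C,hash)→266880, (A,merge)→490880, (A,nl_idx)→1775880, (B,nl_idx)→2264680 …(+6); best=44880 via (A,hash)
  {ACDE}: card=2400000; try (A,hash)→63800, (D,hash)→165800, (C,hash)→420800, (A,merge)→827800, (A,nl_idx)→2838800, (D,merge)→2865320 …(+6); best=63800 via (A,hash)
  {BCDE}: card=480000; try (D,hash)→37000, (B,hash)→55000, (C,hash)→89000, (D,merge)→486520, (D,nl_idx)→695880, (B,nl_idx)→726800 …(+6); best=37000 via (D,hash)
  {ABDE}: card=4000000; try (A,hash)→96320, (D,hash)→266320, (B,hash)→419320, (A,merge)→1452320, (A,nl_idx)→4727320, (D,merge)→4765840 …(+6); best=96320 via (A,hash)
  {ABCDE}: card=24000000; try (A,hash)→526000, (D,hash)→1546000, (B,hash)→2464000, (C,hash)→4098000, (A,merge)→9642000, (A,nl_idx)→28357000 …(+10); best=526000 via (A,hash)

cost=526000; order=E,C,B,D,A; methods=hash,hash,hash,hash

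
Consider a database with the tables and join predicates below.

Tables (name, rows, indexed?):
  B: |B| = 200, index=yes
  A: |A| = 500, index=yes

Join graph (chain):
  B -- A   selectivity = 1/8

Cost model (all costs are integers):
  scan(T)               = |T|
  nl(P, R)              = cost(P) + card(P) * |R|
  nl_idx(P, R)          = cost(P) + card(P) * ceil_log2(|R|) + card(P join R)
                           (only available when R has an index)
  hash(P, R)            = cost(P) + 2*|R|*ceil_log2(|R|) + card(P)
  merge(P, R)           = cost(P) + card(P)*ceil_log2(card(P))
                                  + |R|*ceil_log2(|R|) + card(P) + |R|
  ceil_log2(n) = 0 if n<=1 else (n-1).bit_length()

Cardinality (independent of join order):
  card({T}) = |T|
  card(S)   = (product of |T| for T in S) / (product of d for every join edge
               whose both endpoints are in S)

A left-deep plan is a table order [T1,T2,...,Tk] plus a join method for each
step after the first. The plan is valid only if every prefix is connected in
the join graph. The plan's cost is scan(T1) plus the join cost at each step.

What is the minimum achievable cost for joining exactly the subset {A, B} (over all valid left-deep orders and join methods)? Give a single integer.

Selinger DP over subsets of {A,B}:
  {B}: scan cost=200, card=200
  {A}: scan cost=500, card=500
  {AB}: card=12500; try (B,hash)→4200, (A,merge)→7000, (B,merge)→7300, (A,hash)→9400, (A,nl_idx)→14500, (B,nl_idx)→17000 …(+2); best=4200 via (B,hash)

4200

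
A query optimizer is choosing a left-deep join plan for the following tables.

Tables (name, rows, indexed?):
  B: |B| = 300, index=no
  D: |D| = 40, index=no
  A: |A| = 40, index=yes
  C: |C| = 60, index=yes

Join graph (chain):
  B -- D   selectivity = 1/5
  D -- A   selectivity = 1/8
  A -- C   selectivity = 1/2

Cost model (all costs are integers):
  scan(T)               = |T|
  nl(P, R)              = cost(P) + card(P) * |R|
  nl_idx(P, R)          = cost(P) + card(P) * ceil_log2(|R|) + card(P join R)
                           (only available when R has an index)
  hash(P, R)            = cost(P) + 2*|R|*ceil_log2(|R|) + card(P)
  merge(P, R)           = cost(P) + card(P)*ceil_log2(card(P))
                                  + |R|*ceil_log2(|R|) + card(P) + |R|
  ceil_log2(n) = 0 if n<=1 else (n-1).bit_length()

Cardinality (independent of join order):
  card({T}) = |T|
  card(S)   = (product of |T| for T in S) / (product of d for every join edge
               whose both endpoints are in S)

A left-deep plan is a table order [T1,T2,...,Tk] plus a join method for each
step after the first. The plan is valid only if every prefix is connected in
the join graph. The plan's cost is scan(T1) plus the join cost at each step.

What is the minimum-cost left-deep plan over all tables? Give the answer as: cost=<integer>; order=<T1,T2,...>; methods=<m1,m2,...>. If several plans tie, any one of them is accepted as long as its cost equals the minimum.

cost=12800; order=D,A,C,B; methods=nl_idx,hash,hash

Selinger DP (subsets sized 1..n):
  {B}: scan cost=300, card=300
  {D}: scan cost=40, card=40
  {A}: scan cost=40, card=40
  {C}: scan cost=60, card=60
  {BD}: card=2400; try (D,hash)→1080, (B,merge)→3320, (D,merge)→3580, (B,hash)→5480, (B,nl)→12040, (D,nl)→12300; best=1080 via (D,hash)
  {AD}: card=200; try (A,nl_idx)→480, (D,hash)→560, (A,hash)→560, (D,merge)→600, (A,merge)→600, (D,nl)→1640 …(+1); best=480 via (A,nl_idx)
  {AC}: card=1200; try (A,hash)→600, (C,merge)→740, (A,merge)→760, (C,hash)→800, (C,nl_idx)→1480, (A,nl_idx)→1620 …(+2); best=600 via (A,hash)
  {ABD}: card=12000; try (A,hash)→3960, (B,merge)→5280, (B,hash)→6080, (A,nl_idx)→27480, (A,merge)→32560, (B,nl)→60480 …(+1); best=3960 via (A,hash)
  {ACD}: card=6000; try (C,hash)→1400, (D,hash)→2280, (C,merge)→2700, (C,nl_idx)→7680, (C,nl)→12480, (D,merge)→15280 …(+1); best=1400 via (C,hash)
  {ABCD}: card=360000; try (B,hash)→12800, (C,hash)→16680, (B,merge)→88400, (C,merge)→184380, (C,nl_idx)→435960, (C,nl)→723960 …(+1); best=12800 via (B,hash)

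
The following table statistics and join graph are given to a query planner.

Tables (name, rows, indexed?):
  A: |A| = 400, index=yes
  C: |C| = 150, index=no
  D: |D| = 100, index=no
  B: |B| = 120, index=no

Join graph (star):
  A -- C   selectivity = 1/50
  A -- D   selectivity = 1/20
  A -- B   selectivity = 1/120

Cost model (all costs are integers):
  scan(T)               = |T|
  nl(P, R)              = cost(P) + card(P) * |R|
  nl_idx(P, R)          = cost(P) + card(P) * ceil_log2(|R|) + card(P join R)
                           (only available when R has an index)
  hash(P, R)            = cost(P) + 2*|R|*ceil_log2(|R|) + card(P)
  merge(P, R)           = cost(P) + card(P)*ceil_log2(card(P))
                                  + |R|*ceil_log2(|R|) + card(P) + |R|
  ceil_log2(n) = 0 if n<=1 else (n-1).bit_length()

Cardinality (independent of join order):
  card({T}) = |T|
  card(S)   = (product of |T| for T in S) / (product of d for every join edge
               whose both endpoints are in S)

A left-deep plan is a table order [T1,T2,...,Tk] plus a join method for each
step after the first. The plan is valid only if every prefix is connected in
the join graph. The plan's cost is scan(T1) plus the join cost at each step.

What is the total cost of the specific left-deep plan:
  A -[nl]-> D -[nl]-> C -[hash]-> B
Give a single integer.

348080

step 1: scan A: cost=400, card=400
step 2: join D via nl
    card(P join D) = 400*100/(20) = 2000
    cost = 400 + 400*100 = 40400
step 3: join C via nl
    card(P join C) = 2000*150/(50) = 6000
    cost = 40400 + 2000*150 = 340400
step 4: join B via hash
    card(P join B) = 6000*120/(120) = 6000
    cost = 340400 + 2*120*7 + 6000 = 348080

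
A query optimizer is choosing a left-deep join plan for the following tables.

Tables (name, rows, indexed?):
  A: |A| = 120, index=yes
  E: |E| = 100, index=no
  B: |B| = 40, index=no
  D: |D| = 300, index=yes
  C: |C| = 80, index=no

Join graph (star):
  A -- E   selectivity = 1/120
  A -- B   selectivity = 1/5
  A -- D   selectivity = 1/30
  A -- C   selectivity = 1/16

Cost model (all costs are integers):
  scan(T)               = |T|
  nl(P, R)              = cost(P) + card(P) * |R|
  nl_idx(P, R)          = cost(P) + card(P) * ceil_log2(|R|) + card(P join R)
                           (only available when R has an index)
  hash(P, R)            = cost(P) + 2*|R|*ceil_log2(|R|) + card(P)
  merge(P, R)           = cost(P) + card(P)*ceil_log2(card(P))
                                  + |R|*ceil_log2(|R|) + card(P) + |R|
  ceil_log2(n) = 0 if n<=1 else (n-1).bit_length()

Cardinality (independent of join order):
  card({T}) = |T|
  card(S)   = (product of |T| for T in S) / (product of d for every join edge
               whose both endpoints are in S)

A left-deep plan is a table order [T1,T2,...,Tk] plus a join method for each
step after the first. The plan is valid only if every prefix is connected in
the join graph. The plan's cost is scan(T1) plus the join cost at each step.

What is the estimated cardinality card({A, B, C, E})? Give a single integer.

4000

Tables in S: A(120), B(40), C(80), E(100)
Edges inside S: A-E(d=120), A-B(d=5), A-C(d=16)
numerator = 120 * 40 * 80 * 100 = 38400000
denominator = 120 * 5 * 16 = 9600
card(S) = 38400000 / 9600 = 4000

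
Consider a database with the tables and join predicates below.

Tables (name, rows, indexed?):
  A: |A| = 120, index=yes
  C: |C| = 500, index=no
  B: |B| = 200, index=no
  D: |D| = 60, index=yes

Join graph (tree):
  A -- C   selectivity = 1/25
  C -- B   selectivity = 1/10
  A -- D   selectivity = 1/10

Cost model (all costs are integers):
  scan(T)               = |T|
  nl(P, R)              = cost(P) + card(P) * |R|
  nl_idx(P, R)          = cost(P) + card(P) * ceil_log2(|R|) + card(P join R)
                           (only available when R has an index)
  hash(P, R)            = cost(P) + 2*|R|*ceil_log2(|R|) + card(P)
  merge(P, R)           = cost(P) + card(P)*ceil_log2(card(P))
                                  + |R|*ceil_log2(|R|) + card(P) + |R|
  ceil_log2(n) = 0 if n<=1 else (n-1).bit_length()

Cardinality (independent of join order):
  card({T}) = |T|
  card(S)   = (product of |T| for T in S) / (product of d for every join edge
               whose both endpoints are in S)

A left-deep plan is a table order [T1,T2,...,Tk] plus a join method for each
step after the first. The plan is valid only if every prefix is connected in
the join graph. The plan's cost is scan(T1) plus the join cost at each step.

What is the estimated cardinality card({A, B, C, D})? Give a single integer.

288000

Tables in S: A(120), B(200), C(500), D(60)
Edges inside S: A-C(d=25), C-B(d=10), A-D(d=10)
numerator = 120 * 200 * 500 * 60 = 720000000
denominator = 25 * 10 * 10 = 2500
card(S) = 720000000 / 2500 = 288000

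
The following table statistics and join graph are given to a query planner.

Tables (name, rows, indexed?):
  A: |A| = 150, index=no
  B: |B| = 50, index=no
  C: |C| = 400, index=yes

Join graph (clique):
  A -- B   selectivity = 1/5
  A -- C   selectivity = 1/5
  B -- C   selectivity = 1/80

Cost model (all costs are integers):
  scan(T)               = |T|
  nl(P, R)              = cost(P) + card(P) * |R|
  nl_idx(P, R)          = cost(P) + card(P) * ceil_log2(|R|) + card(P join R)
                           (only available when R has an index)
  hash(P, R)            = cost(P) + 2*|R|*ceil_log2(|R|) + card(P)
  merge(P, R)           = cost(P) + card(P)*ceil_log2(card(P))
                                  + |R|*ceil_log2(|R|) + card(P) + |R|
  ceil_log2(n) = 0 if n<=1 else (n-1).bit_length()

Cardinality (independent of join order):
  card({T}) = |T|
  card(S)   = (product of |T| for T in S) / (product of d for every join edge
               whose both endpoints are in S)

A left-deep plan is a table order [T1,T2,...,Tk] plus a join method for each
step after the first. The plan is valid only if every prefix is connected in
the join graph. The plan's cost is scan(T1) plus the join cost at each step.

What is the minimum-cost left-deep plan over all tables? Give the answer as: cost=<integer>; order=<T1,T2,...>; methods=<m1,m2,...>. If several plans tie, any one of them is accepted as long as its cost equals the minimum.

cost=3400; order=B,C,A; methods=nl_idx,hash

Selinger DP (subsets sized 1..n):
  {A}: scan cost=150, card=150
  {B}: scan cost=50, card=50
  {C}: scan cost=400, card=400
  {AB}: card=1500; try (B,hash)→900, (A,merge)→1750, (B,merge)→1850, (A,hash)→2500, (A,nl)→7550, (B,nl)→7650; best=900 via (B,hash)
  {AC}: card=12000; try (A,hash)→3200, (C,merge)→5500, (A,merge)→5750, (C,hash)→7500, (C,nl_idx)→13500, (C,nl)→60150 …(+1); best=3200 via (A,hash)
  {BC}: card=250; try (C,nl_idx)→750, (B,hash)→1400, (C,merge)→4400, (B,merge)→4750, (C,hash)→7300, (C,nl)→20050 …(+1); best=750 via (C,nl_idx)
  {ABC}: card=1500; try (A,hash)→3400, (A,merge)→4350, (C,hash)→9600, (B,hash)→15800, (C,nl_idx)→15900, (C,merge)→22900 …(+4); best=3400 via (A,hash)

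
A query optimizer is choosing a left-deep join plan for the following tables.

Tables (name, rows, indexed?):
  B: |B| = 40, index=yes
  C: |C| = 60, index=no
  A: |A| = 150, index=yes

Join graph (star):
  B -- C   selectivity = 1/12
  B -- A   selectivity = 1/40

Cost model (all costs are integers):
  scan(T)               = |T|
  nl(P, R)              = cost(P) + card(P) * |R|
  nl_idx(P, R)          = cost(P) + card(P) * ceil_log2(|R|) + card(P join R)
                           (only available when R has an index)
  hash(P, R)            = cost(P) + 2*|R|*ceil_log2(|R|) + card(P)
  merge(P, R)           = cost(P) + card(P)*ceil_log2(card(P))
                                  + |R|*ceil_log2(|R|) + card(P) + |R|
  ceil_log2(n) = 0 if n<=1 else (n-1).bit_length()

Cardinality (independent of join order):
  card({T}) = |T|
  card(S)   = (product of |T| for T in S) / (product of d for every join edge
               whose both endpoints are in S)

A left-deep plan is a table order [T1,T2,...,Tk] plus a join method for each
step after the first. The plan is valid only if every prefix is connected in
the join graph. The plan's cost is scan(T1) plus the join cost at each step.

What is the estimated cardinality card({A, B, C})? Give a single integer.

Tables in S: A(150), B(40), C(60)
Edges inside S: B-C(d=12), B-A(d=40)
numerator = 150 * 40 * 60 = 360000
denominator = 12 * 40 = 480
card(S) = 360000 / 480 = 750

750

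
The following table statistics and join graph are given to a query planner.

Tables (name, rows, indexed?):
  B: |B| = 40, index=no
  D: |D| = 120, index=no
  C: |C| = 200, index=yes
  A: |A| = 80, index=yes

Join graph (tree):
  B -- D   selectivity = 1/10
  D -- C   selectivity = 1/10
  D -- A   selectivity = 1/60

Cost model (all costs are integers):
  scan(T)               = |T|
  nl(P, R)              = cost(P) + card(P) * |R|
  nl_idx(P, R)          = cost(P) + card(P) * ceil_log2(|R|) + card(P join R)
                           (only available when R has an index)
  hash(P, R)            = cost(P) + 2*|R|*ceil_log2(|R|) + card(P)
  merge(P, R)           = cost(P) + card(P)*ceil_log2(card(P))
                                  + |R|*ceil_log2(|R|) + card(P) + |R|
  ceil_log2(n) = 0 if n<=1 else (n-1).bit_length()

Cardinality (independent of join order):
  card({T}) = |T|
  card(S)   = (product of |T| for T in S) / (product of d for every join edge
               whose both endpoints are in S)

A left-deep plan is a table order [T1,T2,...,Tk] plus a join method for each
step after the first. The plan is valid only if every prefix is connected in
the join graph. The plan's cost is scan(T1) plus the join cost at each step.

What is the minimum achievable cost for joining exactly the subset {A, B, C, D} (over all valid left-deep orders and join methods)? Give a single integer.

Selinger DP over subsets of {A,B,C,D}:
  {B}: scan cost=40, card=40
  {D}: scan cost=120, card=120
  {C}: scan cost=200, card=200
  {A}: scan cost=80, card=80
  {BD}: card=480; try (B,hash)→720, (D,merge)→1280, (B,merge)→1360, (D,hash)→1760, (D,nl)→4840, (B,nl)→4920; best=720 via (B,hash)
  {CD}: card=2400; try (D,hash)→2080, (C,merge)→2880, (D,merge)→2960, (C,hash)→3440, (C,nl_idx)→3480, (C,nl)→24120 …(+1); best=2080 via (D,hash)
  {AD}: card=160; try (A,nl_idx)→1120, (A,hash)→1360, (D,merge)→1680, (A,merge)→1720, (D,hash)→1840, (D,nl)→9680 …(+1); best=1120 via (A,nl_idx)
  {BCD}: card=9600; try (C,hash)→4400, (B,hash)→4960, (C,merge)→7320, (C,nl_idx)→14160, (B,merge)→33560, (C,nl)→96720 …(+1); best=4400 via (C,hash)
  {ABD}: card=640; try (B,hash)→1760, (A,hash)→2320, (B,merge)→2840, (A,nl_idx)→4720, (A,merge)→6160, (B,nl)→7520 …(+1); best=1760 via (B,hash)
  {ACD}: card=3200; try (C,merge)→4360, (C,hash)→4480, (C,nl_idx)→5600, (A,hash)→5600, (A,nl_idx)→22080, (C,nl)→33120 …(+2); best=4360 via (C,merge)
  {ABCD}: card=12800; try (C,hash)→5600, (B,hash)→8040, (C,merge)→10600, (A,hash)→15120, (C,nl_idx)→19680, (B,merge)→46240 …(+5); best=5600 via (C,hash)

5600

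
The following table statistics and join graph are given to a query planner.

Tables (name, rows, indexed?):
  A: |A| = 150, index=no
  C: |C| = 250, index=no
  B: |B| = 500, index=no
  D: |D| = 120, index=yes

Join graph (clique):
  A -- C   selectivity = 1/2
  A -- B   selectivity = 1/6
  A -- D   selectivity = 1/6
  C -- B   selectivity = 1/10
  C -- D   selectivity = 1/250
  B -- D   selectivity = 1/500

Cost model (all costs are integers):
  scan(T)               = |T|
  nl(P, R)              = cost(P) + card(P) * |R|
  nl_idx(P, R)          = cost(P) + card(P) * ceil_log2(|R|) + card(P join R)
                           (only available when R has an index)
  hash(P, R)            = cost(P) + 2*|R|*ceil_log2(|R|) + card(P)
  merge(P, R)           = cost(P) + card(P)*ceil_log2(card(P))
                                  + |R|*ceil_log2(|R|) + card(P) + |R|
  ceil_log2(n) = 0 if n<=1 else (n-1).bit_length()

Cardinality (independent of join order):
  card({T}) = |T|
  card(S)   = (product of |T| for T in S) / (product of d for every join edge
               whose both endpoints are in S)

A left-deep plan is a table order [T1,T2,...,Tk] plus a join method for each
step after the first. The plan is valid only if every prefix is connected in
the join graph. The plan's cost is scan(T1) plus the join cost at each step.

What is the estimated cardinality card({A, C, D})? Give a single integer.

1500

Tables in S: A(150), C(250), D(120)
Edges inside S: A-C(d=2), A-D(d=6), C-D(d=250)
numerator = 150 * 250 * 120 = 4500000
denominator = 2 * 6 * 250 = 3000
card(S) = 4500000 / 3000 = 1500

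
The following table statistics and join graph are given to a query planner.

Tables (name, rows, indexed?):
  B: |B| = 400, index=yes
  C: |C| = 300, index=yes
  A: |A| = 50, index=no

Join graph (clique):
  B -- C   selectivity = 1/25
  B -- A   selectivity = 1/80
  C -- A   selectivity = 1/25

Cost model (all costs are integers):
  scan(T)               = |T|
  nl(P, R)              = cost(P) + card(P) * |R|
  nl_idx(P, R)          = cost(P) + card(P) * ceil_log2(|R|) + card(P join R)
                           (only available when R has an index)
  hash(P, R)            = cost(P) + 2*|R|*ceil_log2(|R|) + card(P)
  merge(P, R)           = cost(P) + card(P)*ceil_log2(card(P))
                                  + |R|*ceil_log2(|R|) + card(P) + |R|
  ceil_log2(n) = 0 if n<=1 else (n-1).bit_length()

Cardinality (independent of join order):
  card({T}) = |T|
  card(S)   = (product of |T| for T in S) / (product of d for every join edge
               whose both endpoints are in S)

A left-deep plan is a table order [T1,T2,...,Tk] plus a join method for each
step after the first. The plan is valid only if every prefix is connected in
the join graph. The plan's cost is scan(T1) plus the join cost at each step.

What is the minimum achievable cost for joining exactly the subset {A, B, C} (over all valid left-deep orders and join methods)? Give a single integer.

Selinger DP over subsets of {A,B,C}:
  {B}: scan cost=400, card=400
  {C}: scan cost=300, card=300
  {A}: scan cost=50, card=50
  {BC}: card=4800; try (C,hash)→6200, (B,merge)→7300, (C,merge)→7400, (B,hash)→7800, (B,nl_idx)→7800, (C,nl_idx)→8800 …(+2); best=6200 via (C,hash)
  {AB}: card=250; try (B,nl_idx)→750, (A,hash)→1400, (B,merge)→4400, (A,merge)→4750, (B,hash)→7300, (B,nl)→20050 …(+1); best=750 via (B,nl_idx)
  {AC}: card=600; try (C,nl_idx)→1100, (A,hash)→1200, (C,merge)→3400, (A,merge)→3650, (C,hash)→5500, (C,nl)→15050 …(+1); best=1100 via (C,nl_idx)
  {ABC}: card=120; try (C,nl_idx)→3120, (C,merge)→6000, (C,hash)→6400, (B,nl_idx)→6620, (B,hash)→8900, (A,hash)→11600 …(+5); best=3120 via (C,nl_idx)

3120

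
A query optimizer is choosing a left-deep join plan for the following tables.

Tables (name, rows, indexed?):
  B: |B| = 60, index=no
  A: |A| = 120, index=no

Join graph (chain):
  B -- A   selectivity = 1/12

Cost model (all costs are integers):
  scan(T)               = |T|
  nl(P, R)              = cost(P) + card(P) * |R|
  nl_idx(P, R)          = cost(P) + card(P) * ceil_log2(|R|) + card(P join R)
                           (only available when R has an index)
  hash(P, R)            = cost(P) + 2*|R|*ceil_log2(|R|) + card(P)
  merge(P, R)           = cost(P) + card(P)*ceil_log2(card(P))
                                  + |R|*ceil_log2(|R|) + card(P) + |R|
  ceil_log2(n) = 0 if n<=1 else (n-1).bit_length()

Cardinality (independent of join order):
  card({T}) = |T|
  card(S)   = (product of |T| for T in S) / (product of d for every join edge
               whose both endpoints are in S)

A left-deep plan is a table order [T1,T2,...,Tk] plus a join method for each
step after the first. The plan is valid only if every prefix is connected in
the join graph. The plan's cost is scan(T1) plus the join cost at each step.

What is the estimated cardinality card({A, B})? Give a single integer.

600

Tables in S: A(120), B(60)
Edges inside S: B-A(d=12)
numerator = 120 * 60 = 7200
denominator = 12 = 12
card(S) = 7200 / 12 = 600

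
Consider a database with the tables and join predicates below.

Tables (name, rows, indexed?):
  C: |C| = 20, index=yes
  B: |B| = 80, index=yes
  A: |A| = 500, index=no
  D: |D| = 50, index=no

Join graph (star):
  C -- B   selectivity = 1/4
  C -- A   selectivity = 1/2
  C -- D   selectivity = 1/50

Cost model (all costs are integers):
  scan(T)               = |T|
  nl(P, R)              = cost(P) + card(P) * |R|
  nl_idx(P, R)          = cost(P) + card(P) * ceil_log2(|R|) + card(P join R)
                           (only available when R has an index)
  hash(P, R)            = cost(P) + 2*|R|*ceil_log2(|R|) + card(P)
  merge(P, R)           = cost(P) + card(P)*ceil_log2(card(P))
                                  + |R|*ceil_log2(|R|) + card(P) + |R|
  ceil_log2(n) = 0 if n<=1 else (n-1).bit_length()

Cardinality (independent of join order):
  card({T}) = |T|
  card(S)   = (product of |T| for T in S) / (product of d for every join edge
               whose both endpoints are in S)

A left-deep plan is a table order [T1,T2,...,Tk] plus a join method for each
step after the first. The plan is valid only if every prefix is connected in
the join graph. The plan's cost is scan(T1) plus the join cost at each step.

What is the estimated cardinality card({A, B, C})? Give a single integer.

Tables in S: A(500), B(80), C(20)
Edges inside S: C-B(d=4), C-A(d=2)
numerator = 500 * 80 * 20 = 800000
denominator = 4 * 2 = 8
card(S) = 800000 / 8 = 100000

100000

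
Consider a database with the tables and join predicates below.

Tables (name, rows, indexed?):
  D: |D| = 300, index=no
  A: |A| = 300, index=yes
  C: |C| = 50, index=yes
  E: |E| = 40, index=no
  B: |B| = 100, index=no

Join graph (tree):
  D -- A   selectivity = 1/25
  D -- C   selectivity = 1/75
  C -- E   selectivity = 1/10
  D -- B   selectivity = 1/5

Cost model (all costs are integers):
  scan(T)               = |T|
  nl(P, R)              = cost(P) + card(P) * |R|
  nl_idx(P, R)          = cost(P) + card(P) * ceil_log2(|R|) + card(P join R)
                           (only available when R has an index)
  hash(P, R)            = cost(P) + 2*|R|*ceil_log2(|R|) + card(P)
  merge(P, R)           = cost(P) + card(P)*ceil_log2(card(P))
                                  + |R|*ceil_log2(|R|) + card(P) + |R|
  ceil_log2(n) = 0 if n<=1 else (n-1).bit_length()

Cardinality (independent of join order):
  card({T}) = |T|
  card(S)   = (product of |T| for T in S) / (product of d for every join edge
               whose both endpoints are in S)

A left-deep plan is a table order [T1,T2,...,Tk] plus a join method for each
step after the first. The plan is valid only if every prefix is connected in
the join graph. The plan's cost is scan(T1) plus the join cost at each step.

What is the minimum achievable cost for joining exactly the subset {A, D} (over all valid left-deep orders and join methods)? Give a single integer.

6000

Selinger DP over subsets of {A,D}:
  {D}: scan cost=300, card=300
  {A}: scan cost=300, card=300
  {AD}: card=3600; try (D,hash)→6000, (A,hash)→6000, (D,merge)→6300, (A,merge)→6300, (A,nl_idx)→6600, (D,nl)→90300 …(+1); best=6000 via (D,hash)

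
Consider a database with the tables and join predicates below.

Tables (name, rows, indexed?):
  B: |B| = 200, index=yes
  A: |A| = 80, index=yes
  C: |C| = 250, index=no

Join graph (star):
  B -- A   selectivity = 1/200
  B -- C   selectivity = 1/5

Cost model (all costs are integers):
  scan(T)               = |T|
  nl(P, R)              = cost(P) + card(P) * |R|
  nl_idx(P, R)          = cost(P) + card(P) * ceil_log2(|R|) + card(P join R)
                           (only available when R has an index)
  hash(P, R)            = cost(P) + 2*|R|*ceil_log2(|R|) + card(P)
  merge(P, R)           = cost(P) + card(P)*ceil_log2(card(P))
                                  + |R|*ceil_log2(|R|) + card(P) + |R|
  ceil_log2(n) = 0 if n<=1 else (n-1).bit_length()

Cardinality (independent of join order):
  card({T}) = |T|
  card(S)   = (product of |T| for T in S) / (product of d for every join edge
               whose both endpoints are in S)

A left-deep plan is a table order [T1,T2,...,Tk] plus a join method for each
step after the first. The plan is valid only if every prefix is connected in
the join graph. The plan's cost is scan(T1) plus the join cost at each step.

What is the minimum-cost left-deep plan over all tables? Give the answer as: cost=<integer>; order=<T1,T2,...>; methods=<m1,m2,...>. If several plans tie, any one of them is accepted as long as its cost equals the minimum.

Selinger DP (subsets sized 1..n):
  {B}: scan cost=200, card=200
  {A}: scan cost=80, card=80
  {C}: scan cost=250, card=250
  {AB}: card=80; try (B,nl_idx)→800, (A,hash)→1520, (A,nl_idx)→1680, (B,merge)→2520, (A,merge)→2640, (B,hash)→3360 …(+2); best=800 via (B,nl_idx)
  {BC}: card=10000; try (B,hash)→3700, (C,merge)→4250, (B,merge)→4300, (C,hash)→4400, (B,nl_idx)→12250, (C,nl)→50200 …(+1); best=3700 via (B,hash)
  {ABC}: card=4000; try (C,merge)→3690, (C,hash)→4880, (A,hash)→14820, (C,nl)→20800, (A,nl_idx)→77700, (A,merge)→154340 …(+1); best=3690 via (C,merge)

cost=3690; order=A,B,C; methods=nl_idx,merge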